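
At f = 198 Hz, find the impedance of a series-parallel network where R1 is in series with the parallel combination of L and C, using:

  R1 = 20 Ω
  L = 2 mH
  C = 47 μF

Step 1 — Angular frequency: ω = 2π·f = 2π·198 = 1244 rad/s.
Step 2 — Component impedances:
  R1: Z = R = 20 Ω
  L: Z = jωL = j·1244·0.002 = 0 + j2.488 Ω
  C: Z = 1/(jωC) = -j/(ω·C) = 0 - j17.1 Ω
Step 3 — Parallel branch: L || C = 1/(1/L + 1/C) = 0 + j2.912 Ω.
Step 4 — Series with R1: Z_total = R1 + (L || C) = 20 + j2.912 Ω = 20.21∠8.3° Ω.

Z = 20 + j2.912 Ω = 20.21∠8.3° Ω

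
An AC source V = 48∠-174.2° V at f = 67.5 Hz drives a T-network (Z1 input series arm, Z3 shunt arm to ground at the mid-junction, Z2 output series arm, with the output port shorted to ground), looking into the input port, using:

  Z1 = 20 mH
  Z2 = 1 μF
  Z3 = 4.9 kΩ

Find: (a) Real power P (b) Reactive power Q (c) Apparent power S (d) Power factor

Step 1 — Angular frequency: ω = 2π·f = 2π·67.5 = 424.1 rad/s.
Step 2 — Component impedances:
  Z1: Z = jωL = j·424.1·0.02 = 0 + j8.482 Ω
  Z2: Z = 1/(jωC) = -j/(ω·C) = 0 - j2358 Ω
  Z3: Z = R = 4900 Ω
Step 3 — With the output port shorted to ground, the output series arm Z2 runs from the junction to ground; the shunt arm Z3 also runs from the junction to ground. They appear in parallel: Z3 || Z2 = 921.3 - j1915 Ω.
Step 4 — Series with input arm Z1: Z_in = Z1 + (Z3 || Z2) = 921.3 - j1906 Ω = 2117∠-64.2° Ω.
Step 5 — Source phasor: V = 48∠-174.2° V = -47.75 - j4.851 V.
Step 6 — Current: I = V / Z = -0.007753 - j0.02131 A = 0.02267∠-110.0° A.
Step 7 — Complex power: S = V·I* = 0.4736 - j0.9799 VA.
Step 8 — Real power: P = Re(S) = 0.4736 W.
Step 9 — Reactive power: Q = Im(S) = -0.9799 VAR.
Step 10 — Apparent power: |S| = 1.088 VA.
Step 11 — Power factor: PF = P/|S| = 0.4352 (leading).

(a) P = 0.4736 W  (b) Q = -0.9799 VAR  (c) S = 1.088 VA  (d) PF = 0.4352 (leading)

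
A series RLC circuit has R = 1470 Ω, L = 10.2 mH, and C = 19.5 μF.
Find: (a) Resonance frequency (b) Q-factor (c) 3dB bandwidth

Step 1 — Resonance condition Im(Z)=0 gives ω₀ = 1/√(LC).
Step 2 — ω₀ = 1/√(0.0102·1.95e-05) = 2242 rad/s.
Step 3 — f₀ = ω₀/(2π) = 356.9 Hz.
Step 4 — Series Q: Q = ω₀L/R = 2242·0.0102/1470 = 0.01556.
Step 5 — 3dB bandwidth: Δω = ω₀/Q = 1.441e+05 rad/s; BW = Δω/(2π) = 2.294e+04 Hz.

(a) f₀ = 356.9 Hz  (b) Q = 0.01556  (c) BW = 2.294e+04 Hz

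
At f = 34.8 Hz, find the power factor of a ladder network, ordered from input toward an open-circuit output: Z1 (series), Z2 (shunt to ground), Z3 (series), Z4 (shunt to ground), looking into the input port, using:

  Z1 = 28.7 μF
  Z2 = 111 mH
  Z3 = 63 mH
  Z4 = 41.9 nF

Step 1 — Angular frequency: ω = 2π·f = 2π·34.8 = 218.7 rad/s.
Step 2 — Component impedances:
  Z1: Z = 1/(jωC) = -j/(ω·C) = 0 - j159.4 Ω
  Z2: Z = jωL = j·218.7·0.111 = 0 + j24.27 Ω
  Z3: Z = jωL = j·218.7·0.063 = 0 + j13.78 Ω
  Z4: Z = 1/(jωC) = -j/(ω·C) = 0 - j1.092e+05 Ω
Step 3 — Ladder network (open output): work backward from the far end, alternating series and parallel combinations. Z_in = 0 - j135.1 Ω = 135.1∠-90.0° Ω.
Step 4 — Power factor: PF = cos(φ) = Re(Z)/|Z| = 0/135.1 = 0.
Step 5 — Type: Im(Z) = -135.1 ⇒ leading (phase φ = -90.0°).

PF = 0 (leading, φ = -90.0°)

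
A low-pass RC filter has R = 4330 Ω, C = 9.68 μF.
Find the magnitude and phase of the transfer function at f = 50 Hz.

Step 1 — Angular frequency: ω = 2π·50 = 314.2 rad/s.
Step 2 — Transfer function: H(jω) = 1/(1 + jωRC).
Step 3 — Denominator: 1 + jωRC = 1 + j·314.2·4330·9.68e-06 = 1 + j13.17.
Step 4 — H = 0.005734 - j0.07551.
Step 5 — Magnitude: |H| = 0.07572 (-22.4 dB); phase: φ = -85.7°.

|H| = 0.07572 (-22.4 dB), φ = -85.7°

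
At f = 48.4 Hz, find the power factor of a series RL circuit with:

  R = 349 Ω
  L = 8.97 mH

Step 1 — Angular frequency: ω = 2π·f = 2π·48.4 = 304.1 rad/s.
Step 2 — Component impedances:
  R: Z = R = 349 Ω
  L: Z = jωL = j·304.1·0.00897 = 0 + j2.728 Ω
Step 3 — Series combination: Z_total = R + L = 349 + j2.728 Ω = 349∠0.4° Ω.
Step 4 — Power factor: PF = cos(φ) = Re(Z)/|Z| = 349/349 = 1.
Step 5 — Type: Im(Z) = 2.728 ⇒ lagging (phase φ = 0.4°).

PF = 1 (lagging, φ = 0.4°)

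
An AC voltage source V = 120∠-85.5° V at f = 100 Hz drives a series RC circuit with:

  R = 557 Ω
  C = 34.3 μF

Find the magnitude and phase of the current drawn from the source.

Step 1 — Angular frequency: ω = 2π·f = 2π·100 = 628.3 rad/s.
Step 2 — Component impedances:
  R: Z = R = 557 Ω
  C: Z = 1/(jωC) = -j/(ω·C) = 0 - j46.4 Ω
Step 3 — Series combination: Z_total = R + C = 557 - j46.4 Ω = 558.9∠-4.8° Ω.
Step 4 — Source phasor: V = 120∠-85.5° V = 9.415 - j119.6 V.
Step 5 — Ohm's law: I = V / Z_total = (9.415 - j119.6) / (557 - j46.4) = 0.03456 - j0.2119 A.
Step 6 — Convert to polar: |I| = 0.2147 A, ∠I = -80.7°.

I = 0.2147∠-80.7° A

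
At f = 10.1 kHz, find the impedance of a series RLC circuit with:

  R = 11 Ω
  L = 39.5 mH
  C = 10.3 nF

Step 1 — Angular frequency: ω = 2π·f = 2π·1.01e+04 = 6.346e+04 rad/s.
Step 2 — Component impedances:
  R: Z = R = 11 Ω
  L: Z = jωL = j·6.346e+04·0.0395 = 0 + j2507 Ω
  C: Z = 1/(jωC) = -j/(ω·C) = 0 - j1530 Ω
Step 3 — Series combination: Z_total = R + L + C = 11 + j976.8 Ω = 976.8∠89.4° Ω.

Z = 11 + j976.8 Ω = 976.8∠89.4° Ω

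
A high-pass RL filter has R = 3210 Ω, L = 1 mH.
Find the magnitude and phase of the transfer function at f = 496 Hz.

Step 1 — Angular frequency: ω = 2π·496 = 3116 rad/s.
Step 2 — Transfer function: H(jω) = jωL/(R + jωL).
Step 3 — Numerator jωL = j·3.116; denominator R + jωL = 3210 + j3.116.
Step 4 — H = 9.426e-07 + j0.0009709.
Step 5 — Magnitude: |H| = 0.0009709 (-60.3 dB); phase: φ = 89.9°.

|H| = 0.0009709 (-60.3 dB), φ = 89.9°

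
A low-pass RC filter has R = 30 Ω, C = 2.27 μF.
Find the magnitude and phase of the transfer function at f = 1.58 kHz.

Step 1 — Angular frequency: ω = 2π·1580 = 9927 rad/s.
Step 2 — Transfer function: H(jω) = 1/(1 + jωRC).
Step 3 — Denominator: 1 + jωRC = 1 + j·9927·30·2.27e-06 = 1 + j0.6761.
Step 4 — H = 0.6863 - j0.464.
Step 5 — Magnitude: |H| = 0.8284 (-1.6 dB); phase: φ = -34.1°.

|H| = 0.8284 (-1.6 dB), φ = -34.1°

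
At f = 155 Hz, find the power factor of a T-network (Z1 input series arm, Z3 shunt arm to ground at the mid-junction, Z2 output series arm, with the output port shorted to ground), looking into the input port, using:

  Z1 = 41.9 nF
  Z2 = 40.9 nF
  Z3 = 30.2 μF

Step 1 — Angular frequency: ω = 2π·f = 2π·155 = 973.9 rad/s.
Step 2 — Component impedances:
  Z1: Z = 1/(jωC) = -j/(ω·C) = 0 - j2.451e+04 Ω
  Z2: Z = 1/(jωC) = -j/(ω·C) = 0 - j2.511e+04 Ω
  Z3: Z = 1/(jωC) = -j/(ω·C) = 0 - j34 Ω
Step 3 — With the output port shorted to ground, the output series arm Z2 runs from the junction to ground; the shunt arm Z3 also runs from the junction to ground. They appear in parallel: Z3 || Z2 = 0 - j33.95 Ω.
Step 4 — Series with input arm Z1: Z_in = Z1 + (Z3 || Z2) = 0 - j2.454e+04 Ω = 2.454e+04∠-90.0° Ω.
Step 5 — Power factor: PF = cos(φ) = Re(Z)/|Z| = 0/2.454e+04 = 0.
Step 6 — Type: Im(Z) = -2.454e+04 ⇒ leading (phase φ = -90.0°).

PF = 0 (leading, φ = -90.0°)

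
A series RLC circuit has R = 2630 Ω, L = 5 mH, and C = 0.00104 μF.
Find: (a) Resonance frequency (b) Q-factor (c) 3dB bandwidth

Step 1 — Resonance condition Im(Z)=0 gives ω₀ = 1/√(LC).
Step 2 — ω₀ = 1/√(0.005·1.04e-09) = 4.385e+05 rad/s.
Step 3 — f₀ = ω₀/(2π) = 6.979e+04 Hz.
Step 4 — Series Q: Q = ω₀L/R = 4.385e+05·0.005/2630 = 0.8337.
Step 5 — 3dB bandwidth: Δω = ω₀/Q = 5.26e+05 rad/s; BW = Δω/(2π) = 8.372e+04 Hz.

(a) f₀ = 6.979e+04 Hz  (b) Q = 0.8337  (c) BW = 8.372e+04 Hz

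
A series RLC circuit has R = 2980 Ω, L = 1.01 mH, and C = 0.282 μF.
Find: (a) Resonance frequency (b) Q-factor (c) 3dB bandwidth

Step 1 — Resonance: ω₀ = 1/√(LC) = 1/√(0.00101·2.82e-07) = 5.925e+04 rad/s.
Step 2 — f₀ = ω₀/(2π) = 9431 Hz.
Step 3 — Series Q: Q = ω₀L/R = 5.925e+04·0.00101/2980 = 0.02008.
Step 4 — Bandwidth: Δω = ω₀/Q = 2.95e+06 rad/s; BW = Δω/(2π) = 4.696e+05 Hz.

(a) f₀ = 9431 Hz  (b) Q = 0.02008  (c) BW = 4.696e+05 Hz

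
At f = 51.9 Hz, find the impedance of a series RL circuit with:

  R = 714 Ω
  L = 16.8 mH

Step 1 — Angular frequency: ω = 2π·f = 2π·51.9 = 326.1 rad/s.
Step 2 — Component impedances:
  R: Z = R = 714 Ω
  L: Z = jωL = j·326.1·0.0168 = 0 + j5.478 Ω
Step 3 — Series combination: Z_total = R + L = 714 + j5.478 Ω = 714∠0.4° Ω.

Z = 714 + j5.478 Ω = 714∠0.4° Ω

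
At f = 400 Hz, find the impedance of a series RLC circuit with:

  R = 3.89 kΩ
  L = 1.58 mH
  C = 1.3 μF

Step 1 — Angular frequency: ω = 2π·f = 2π·400 = 2513 rad/s.
Step 2 — Component impedances:
  R: Z = R = 3890 Ω
  L: Z = jωL = j·2513·0.00158 = 0 + j3.971 Ω
  C: Z = 1/(jωC) = -j/(ω·C) = 0 - j306.1 Ω
Step 3 — Series combination: Z_total = R + L + C = 3890 - j302.1 Ω = 3902∠-4.4° Ω.

Z = 3890 - j302.1 Ω = 3902∠-4.4° Ω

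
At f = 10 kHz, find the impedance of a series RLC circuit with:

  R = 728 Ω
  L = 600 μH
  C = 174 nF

Step 1 — Angular frequency: ω = 2π·f = 2π·1e+04 = 6.283e+04 rad/s.
Step 2 — Component impedances:
  R: Z = R = 728 Ω
  L: Z = jωL = j·6.283e+04·0.0006 = 0 + j37.7 Ω
  C: Z = 1/(jωC) = -j/(ω·C) = 0 - j91.47 Ω
Step 3 — Series combination: Z_total = R + L + C = 728 - j53.77 Ω = 730∠-4.2° Ω.

Z = 728 - j53.77 Ω = 730∠-4.2° Ω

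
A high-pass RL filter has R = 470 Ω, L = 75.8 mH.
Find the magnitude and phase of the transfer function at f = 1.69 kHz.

Step 1 — Angular frequency: ω = 2π·1690 = 1.062e+04 rad/s.
Step 2 — Transfer function: H(jω) = jωL/(R + jωL).
Step 3 — Numerator jωL = j·804.9; denominator R + jωL = 470 + j804.9.
Step 4 — H = 0.7457 + j0.4355.
Step 5 — Magnitude: |H| = 0.8636 (-1.3 dB); phase: φ = 30.3°.

|H| = 0.8636 (-1.3 dB), φ = 30.3°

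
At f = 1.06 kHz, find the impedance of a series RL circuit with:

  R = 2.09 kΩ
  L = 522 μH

Step 1 — Angular frequency: ω = 2π·f = 2π·1060 = 6660 rad/s.
Step 2 — Component impedances:
  R: Z = R = 2090 Ω
  L: Z = jωL = j·6660·0.000522 = 0 + j3.477 Ω
Step 3 — Series combination: Z_total = R + L = 2090 + j3.477 Ω = 2090∠0.1° Ω.

Z = 2090 + j3.477 Ω = 2090∠0.1° Ω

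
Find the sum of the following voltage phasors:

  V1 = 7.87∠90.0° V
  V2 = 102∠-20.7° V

Step 1 — Convert each phasor to rectangular form:
  V1 = 7.87·(cos(90.0°) + j·sin(90.0°)) = 0 + j7.87 V
  V2 = 102·(cos(-20.7°) + j·sin(-20.7°)) = 95.42 - j36.05 V
Step 2 — Sum components: V_total = 95.42 - j28.18 V.
Step 3 — Convert to polar: |V_total| = 99.49 V, ∠V_total = -16.5°.

V_total = 99.49∠-16.5° V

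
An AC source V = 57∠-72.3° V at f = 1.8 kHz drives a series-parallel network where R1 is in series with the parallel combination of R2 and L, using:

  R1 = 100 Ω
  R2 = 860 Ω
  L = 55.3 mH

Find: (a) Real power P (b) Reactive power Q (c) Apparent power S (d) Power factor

Step 1 — Angular frequency: ω = 2π·f = 2π·1800 = 1.131e+04 rad/s.
Step 2 — Component impedances:
  R1: Z = R = 100 Ω
  R2: Z = R = 860 Ω
  L: Z = jωL = j·1.131e+04·0.0553 = 0 + j625.4 Ω
Step 3 — Parallel branch: R2 || L = 1/(1/R2 + 1/L) = 297.5 + j409.1 Ω.
Step 4 — Series with R1: Z_total = R1 + (R2 || L) = 397.5 + j409.1 Ω = 570.4∠45.8° Ω.
Step 5 — Source phasor: V = 57∠-72.3° V = 17.33 - j54.3 V.
Step 6 — Current: I = V / Z = -0.0471 - j0.08813 A = 0.09993∠-118.1° A.
Step 7 — Complex power: S = V·I* = 3.97 + j4.085 VA.
Step 8 — Real power: P = Re(S) = 3.97 W.
Step 9 — Reactive power: Q = Im(S) = 4.085 VAR.
Step 10 — Apparent power: |S| = 5.696 VA.
Step 11 — Power factor: PF = P/|S| = 0.6969 (lagging).

(a) P = 3.97 W  (b) Q = 4.085 VAR  (c) S = 5.696 VA  (d) PF = 0.6969 (lagging)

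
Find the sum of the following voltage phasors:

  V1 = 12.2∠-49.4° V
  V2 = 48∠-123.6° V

Step 1 — Convert each phasor to rectangular form:
  V1 = 12.2·(cos(-49.4°) + j·sin(-49.4°)) = 7.939 - j9.263 V
  V2 = 48·(cos(-123.6°) + j·sin(-123.6°)) = -26.56 - j39.98 V
Step 2 — Sum components: V_total = -18.62 - j49.24 V.
Step 3 — Convert to polar: |V_total| = 52.65 V, ∠V_total = -110.7°.

V_total = 52.65∠-110.7° V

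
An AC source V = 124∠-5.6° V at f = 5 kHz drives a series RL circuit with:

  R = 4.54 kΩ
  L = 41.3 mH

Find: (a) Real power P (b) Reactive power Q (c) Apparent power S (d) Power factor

Step 1 — Angular frequency: ω = 2π·f = 2π·5000 = 3.142e+04 rad/s.
Step 2 — Component impedances:
  R: Z = R = 4540 Ω
  L: Z = jωL = j·3.142e+04·0.0413 = 0 + j1297 Ω
Step 3 — Series combination: Z_total = R + L = 4540 + j1297 Ω = 4722∠15.9° Ω.
Step 4 — Source phasor: V = 124∠-5.6° V = 123.4 - j12.1 V.
Step 5 — Current: I = V / Z = 0.02443 - j0.009646 A = 0.02626∠-21.5° A.
Step 6 — Complex power: S = V·I* = 3.131 + j0.8948 VA.
Step 7 — Real power: P = Re(S) = 3.131 W.
Step 8 — Reactive power: Q = Im(S) = 0.8948 VAR.
Step 9 — Apparent power: |S| = 3.256 VA.
Step 10 — Power factor: PF = P/|S| = 0.9615 (lagging).

(a) P = 3.131 W  (b) Q = 0.8948 VAR  (c) S = 3.256 VA  (d) PF = 0.9615 (lagging)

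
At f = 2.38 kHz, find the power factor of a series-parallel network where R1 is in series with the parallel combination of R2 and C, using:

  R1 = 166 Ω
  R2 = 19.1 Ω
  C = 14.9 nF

Step 1 — Angular frequency: ω = 2π·f = 2π·2380 = 1.495e+04 rad/s.
Step 2 — Component impedances:
  R1: Z = R = 166 Ω
  R2: Z = R = 19.1 Ω
  C: Z = 1/(jωC) = -j/(ω·C) = 0 - j4488 Ω
Step 3 — Parallel branch: R2 || C = 1/(1/R2 + 1/C) = 19.1 - j0.08128 Ω.
Step 4 — Series with R1: Z_total = R1 + (R2 || C) = 185.1 - j0.08128 Ω = 185.1∠-0.0° Ω.
Step 5 — Power factor: PF = cos(φ) = Re(Z)/|Z| = 185.1/185.1 = 1.
Step 6 — Type: Im(Z) = -0.08128 ⇒ leading (phase φ = -0.0°).

PF = 1 (leading, φ = -0.0°)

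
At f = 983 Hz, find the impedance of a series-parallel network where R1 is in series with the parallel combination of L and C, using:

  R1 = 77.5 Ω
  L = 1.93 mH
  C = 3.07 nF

Step 1 — Angular frequency: ω = 2π·f = 2π·983 = 6176 rad/s.
Step 2 — Component impedances:
  R1: Z = R = 77.5 Ω
  L: Z = jωL = j·6176·0.00193 = 0 + j11.92 Ω
  C: Z = 1/(jωC) = -j/(ω·C) = 0 - j5.274e+04 Ω
Step 3 — Parallel branch: L || C = 1/(1/L + 1/C) = 0 + j11.92 Ω.
Step 4 — Series with R1: Z_total = R1 + (L || C) = 77.5 + j11.92 Ω = 78.41∠8.7° Ω.

Z = 77.5 + j11.92 Ω = 78.41∠8.7° Ω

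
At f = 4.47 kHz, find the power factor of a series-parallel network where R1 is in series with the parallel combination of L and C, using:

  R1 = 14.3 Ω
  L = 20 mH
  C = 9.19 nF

Step 1 — Angular frequency: ω = 2π·f = 2π·4470 = 2.809e+04 rad/s.
Step 2 — Component impedances:
  R1: Z = R = 14.3 Ω
  L: Z = jωL = j·2.809e+04·0.02 = 0 + j561.7 Ω
  C: Z = 1/(jωC) = -j/(ω·C) = 0 - j3874 Ω
Step 3 — Parallel branch: L || C = 1/(1/L + 1/C) = 0 + j657 Ω.
Step 4 — Series with R1: Z_total = R1 + (L || C) = 14.3 + j657 Ω = 657.1∠88.8° Ω.
Step 5 — Power factor: PF = cos(φ) = Re(Z)/|Z| = 14.3/657.1 = 0.02176.
Step 6 — Type: Im(Z) = 657 ⇒ lagging (phase φ = 88.8°).

PF = 0.02176 (lagging, φ = 88.8°)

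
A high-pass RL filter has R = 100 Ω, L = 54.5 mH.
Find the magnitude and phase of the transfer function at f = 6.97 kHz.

Step 1 — Angular frequency: ω = 2π·6970 = 4.379e+04 rad/s.
Step 2 — Transfer function: H(jω) = jωL/(R + jωL).
Step 3 — Numerator jωL = j·2387; denominator R + jωL = 100 + j2387.
Step 4 — H = 0.9982 + j0.04182.
Step 5 — Magnitude: |H| = 0.9991 (-0.0 dB); phase: φ = 2.4°.

|H| = 0.9991 (-0.0 dB), φ = 2.4°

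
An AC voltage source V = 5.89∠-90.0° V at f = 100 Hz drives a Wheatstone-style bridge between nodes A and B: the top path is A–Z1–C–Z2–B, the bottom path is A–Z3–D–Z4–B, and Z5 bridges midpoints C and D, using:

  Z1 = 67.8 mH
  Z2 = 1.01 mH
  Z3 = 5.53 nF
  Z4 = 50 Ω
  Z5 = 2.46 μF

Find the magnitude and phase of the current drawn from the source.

Step 1 — Angular frequency: ω = 2π·f = 2π·100 = 628.3 rad/s.
Step 2 — Component impedances:
  Z1: Z = jωL = j·628.3·0.0678 = 0 + j42.6 Ω
  Z2: Z = jωL = j·628.3·0.00101 = 0 + j0.6346 Ω
  Z3: Z = 1/(jωC) = -j/(ω·C) = 0 - j2.878e+05 Ω
  Z4: Z = R = 50 Ω
  Z5: Z = 1/(jωC) = -j/(ω·C) = 0 - j647 Ω
Step 3 — Bridge requires nodal analysis (the Z5 bridge couples midpoints C and D, so the two paths cannot be reduced to a simple series/parallel combination). Setting node B to ground and injecting 1 A at node A, the 3-node admittance system at A, C, D solves to V_A = Z_AB = 6.372e-05 + j43.24 Ω = 43.24∠90.0° Ω.
Step 4 — Source phasor: V = 5.89∠-90.0° V = 0 - j5.89 V.
Step 5 — Ohm's law: I = V / Z_total = (0 - j5.89) / (6.372e-05 + j43.24) = -0.1362 - j2.007e-07 A.
Step 6 — Convert to polar: |I| = 0.1362 A, ∠I = -180.0°.

I = 0.1362∠-180.0° A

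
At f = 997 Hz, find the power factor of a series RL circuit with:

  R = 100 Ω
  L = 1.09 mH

Step 1 — Angular frequency: ω = 2π·f = 2π·997 = 6264 rad/s.
Step 2 — Component impedances:
  R: Z = R = 100 Ω
  L: Z = jωL = j·6264·0.00109 = 0 + j6.828 Ω
Step 3 — Series combination: Z_total = R + L = 100 + j6.828 Ω = 100.2∠3.9° Ω.
Step 4 — Power factor: PF = cos(φ) = Re(Z)/|Z| = 100/100.23 = 0.9977.
Step 5 — Type: Im(Z) = 6.828 ⇒ lagging (phase φ = 3.9°).

PF = 0.9977 (lagging, φ = 3.9°)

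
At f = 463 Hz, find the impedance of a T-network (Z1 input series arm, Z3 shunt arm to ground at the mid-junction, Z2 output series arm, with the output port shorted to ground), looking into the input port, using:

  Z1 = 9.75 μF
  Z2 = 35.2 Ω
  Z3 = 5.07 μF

Step 1 — Angular frequency: ω = 2π·f = 2π·463 = 2909 rad/s.
Step 2 — Component impedances:
  Z1: Z = 1/(jωC) = -j/(ω·C) = 0 - j35.26 Ω
  Z2: Z = R = 35.2 Ω
  Z3: Z = 1/(jωC) = -j/(ω·C) = 0 - j67.8 Ω
Step 3 — With the output port shorted to ground, the output series arm Z2 runs from the junction to ground; the shunt arm Z3 also runs from the junction to ground. They appear in parallel: Z3 || Z2 = 27.73 - j14.39 Ω.
Step 4 — Series with input arm Z1: Z_in = Z1 + (Z3 || Z2) = 27.73 - j49.65 Ω = 56.87∠-60.8° Ω.

Z = 27.73 - j49.65 Ω = 56.87∠-60.8° Ω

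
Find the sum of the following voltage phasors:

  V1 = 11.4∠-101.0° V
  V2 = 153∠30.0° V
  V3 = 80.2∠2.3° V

Step 1 — Convert each phasor to rectangular form:
  V1 = 11.4·(cos(-101.0°) + j·sin(-101.0°)) = -2.175 - j11.19 V
  V2 = 153·(cos(30.0°) + j·sin(30.0°)) = 132.5 + j76.5 V
  V3 = 80.2·(cos(2.3°) + j·sin(2.3°)) = 80.14 + j3.219 V
Step 2 — Sum components: V_total = 210.5 + j68.53 V.
Step 3 — Convert to polar: |V_total| = 221.3 V, ∠V_total = 18.0°.

V_total = 221.3∠18.0° V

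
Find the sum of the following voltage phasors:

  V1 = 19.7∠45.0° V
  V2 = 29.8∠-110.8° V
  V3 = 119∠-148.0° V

Step 1 — Convert each phasor to rectangular form:
  V1 = 19.7·(cos(45.0°) + j·sin(45.0°)) = 13.93 + j13.93 V
  V2 = 29.8·(cos(-110.8°) + j·sin(-110.8°)) = -10.58 - j27.86 V
  V3 = 119·(cos(-148.0°) + j·sin(-148.0°)) = -100.9 - j63.06 V
Step 2 — Sum components: V_total = -97.57 - j76.99 V.
Step 3 — Convert to polar: |V_total| = 124.3 V, ∠V_total = -141.7°.

V_total = 124.3∠-141.7° V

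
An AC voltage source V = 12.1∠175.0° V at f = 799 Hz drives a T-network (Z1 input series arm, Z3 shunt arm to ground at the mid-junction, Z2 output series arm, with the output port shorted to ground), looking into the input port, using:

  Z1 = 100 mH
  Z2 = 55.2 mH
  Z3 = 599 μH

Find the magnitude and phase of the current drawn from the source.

Step 1 — Angular frequency: ω = 2π·f = 2π·799 = 5020 rad/s.
Step 2 — Component impedances:
  Z1: Z = jωL = j·5020·0.1 = 0 + j502 Ω
  Z2: Z = jωL = j·5020·0.0552 = 0 + j277.1 Ω
  Z3: Z = jωL = j·5020·0.000599 = 0 + j3.007 Ω
Step 3 — With the output port shorted to ground, the output series arm Z2 runs from the junction to ground; the shunt arm Z3 also runs from the junction to ground. They appear in parallel: Z3 || Z2 = 0 + j2.975 Ω.
Step 4 — Series with input arm Z1: Z_in = Z1 + (Z3 || Z2) = 0 + j505 Ω = 505∠90.0° Ω.
Step 5 — Source phasor: V = 12.1∠175.0° V = -12.05 + j1.055 V.
Step 6 — Ohm's law: I = V / Z_total = (-12.05 + j1.055) / (0 + j505) = 0.002088 + j0.02387 A.
Step 7 — Convert to polar: |I| = 0.02396 A, ∠I = 85.0°.

I = 0.02396∠85.0° A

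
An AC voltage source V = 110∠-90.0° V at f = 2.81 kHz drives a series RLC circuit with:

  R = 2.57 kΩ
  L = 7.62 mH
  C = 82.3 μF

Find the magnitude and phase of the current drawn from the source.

Step 1 — Angular frequency: ω = 2π·f = 2π·2810 = 1.766e+04 rad/s.
Step 2 — Component impedances:
  R: Z = R = 2570 Ω
  L: Z = jωL = j·1.766e+04·0.00762 = 0 + j134.5 Ω
  C: Z = 1/(jωC) = -j/(ω·C) = 0 - j0.6882 Ω
Step 3 — Series combination: Z_total = R + L + C = 2570 + j133.8 Ω = 2573∠3.0° Ω.
Step 4 — Source phasor: V = 110∠-90.0° V = 0 - j110 V.
Step 5 — Ohm's law: I = V / Z_total = (0 - j110) / (2570 + j133.8) = -0.002223 - j0.04269 A.
Step 6 — Convert to polar: |I| = 0.04274 A, ∠I = -93.0°.

I = 0.04274∠-93.0° A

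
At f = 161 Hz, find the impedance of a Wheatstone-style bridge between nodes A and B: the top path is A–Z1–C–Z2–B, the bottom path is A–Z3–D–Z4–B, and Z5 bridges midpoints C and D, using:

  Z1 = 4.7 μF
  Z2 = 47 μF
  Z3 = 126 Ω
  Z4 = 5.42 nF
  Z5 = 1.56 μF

Step 1 — Angular frequency: ω = 2π·f = 2π·161 = 1012 rad/s.
Step 2 — Component impedances:
  Z1: Z = 1/(jωC) = -j/(ω·C) = 0 - j210.3 Ω
  Z2: Z = 1/(jωC) = -j/(ω·C) = 0 - j21.03 Ω
  Z3: Z = R = 126 Ω
  Z4: Z = 1/(jωC) = -j/(ω·C) = 0 - j1.824e+05 Ω
  Z5: Z = 1/(jωC) = -j/(ω·C) = 0 - j633.7 Ω
Step 3 — Bridge requires nodal analysis (the Z5 bridge couples midpoints C and D, so the two paths cannot be reduced to a simple series/parallel combination). Setting node B to ground and injecting 1 A at node A, the 3-node admittance system at A, C, D solves to V_A = Z_AB = 7.699 - j179.9 Ω = 180.1∠-87.5° Ω.

Z = 7.699 - j179.9 Ω = 180.1∠-87.5° Ω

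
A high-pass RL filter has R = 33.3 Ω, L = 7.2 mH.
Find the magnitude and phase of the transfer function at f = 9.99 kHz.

Step 1 — Angular frequency: ω = 2π·9990 = 6.277e+04 rad/s.
Step 2 — Transfer function: H(jω) = jωL/(R + jωL).
Step 3 — Numerator jωL = j·451.9; denominator R + jωL = 33.3 + j451.9.
Step 4 — H = 0.9946 + j0.07328.
Step 5 — Magnitude: |H| = 0.9973 (-0.0 dB); phase: φ = 4.2°.

|H| = 0.9973 (-0.0 dB), φ = 4.2°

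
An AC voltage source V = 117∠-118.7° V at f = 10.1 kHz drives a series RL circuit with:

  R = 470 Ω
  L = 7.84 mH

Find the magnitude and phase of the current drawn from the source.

Step 1 — Angular frequency: ω = 2π·f = 2π·1.01e+04 = 6.346e+04 rad/s.
Step 2 — Component impedances:
  R: Z = R = 470 Ω
  L: Z = jωL = j·6.346e+04·0.00784 = 0 + j497.5 Ω
Step 3 — Series combination: Z_total = R + L = 470 + j497.5 Ω = 684.4∠46.6° Ω.
Step 4 — Source phasor: V = 117∠-118.7° V = -56.19 - j102.6 V.
Step 5 — Ohm's law: I = V / Z_total = (-56.19 - j102.6) / (470 + j497.5) = -0.1654 - j0.04329 A.
Step 6 — Convert to polar: |I| = 0.1709 A, ∠I = -165.3°.

I = 0.1709∠-165.3° A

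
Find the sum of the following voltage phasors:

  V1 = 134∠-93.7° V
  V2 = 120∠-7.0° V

Step 1 — Convert each phasor to rectangular form:
  V1 = 134·(cos(-93.7°) + j·sin(-93.7°)) = -8.647 - j133.7 V
  V2 = 120·(cos(-7.0°) + j·sin(-7.0°)) = 119.1 - j14.62 V
Step 2 — Sum components: V_total = 110.5 - j148.3 V.
Step 3 — Convert to polar: |V_total| = 185 V, ∠V_total = -53.3°.

V_total = 185∠-53.3° V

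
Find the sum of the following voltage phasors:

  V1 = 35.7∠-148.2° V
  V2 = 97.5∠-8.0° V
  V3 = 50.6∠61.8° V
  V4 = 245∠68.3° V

Step 1 — Convert each phasor to rectangular form:
  V1 = 35.7·(cos(-148.2°) + j·sin(-148.2°)) = -30.34 - j18.81 V
  V2 = 97.5·(cos(-8.0°) + j·sin(-8.0°)) = 96.55 - j13.57 V
  V3 = 50.6·(cos(61.8°) + j·sin(61.8°)) = 23.91 + j44.59 V
  V4 = 245·(cos(68.3°) + j·sin(68.3°)) = 90.59 + j227.6 V
Step 2 — Sum components: V_total = 180.7 + j239.8 V.
Step 3 — Convert to polar: |V_total| = 300.3 V, ∠V_total = 53.0°.

V_total = 300.3∠53.0° V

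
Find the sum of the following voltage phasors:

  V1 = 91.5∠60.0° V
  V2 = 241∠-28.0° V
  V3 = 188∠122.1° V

Step 1 — Convert each phasor to rectangular form:
  V1 = 91.5·(cos(60.0°) + j·sin(60.0°)) = 45.75 + j79.24 V
  V2 = 241·(cos(-28.0°) + j·sin(-28.0°)) = 212.8 - j113.1 V
  V3 = 188·(cos(122.1°) + j·sin(122.1°)) = -99.9 + j159.3 V
Step 2 — Sum components: V_total = 158.6 + j125.4 V.
Step 3 — Convert to polar: |V_total| = 202.2 V, ∠V_total = 38.3°.

V_total = 202.2∠38.3° V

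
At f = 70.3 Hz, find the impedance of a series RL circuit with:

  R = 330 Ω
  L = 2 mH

Step 1 — Angular frequency: ω = 2π·f = 2π·70.3 = 441.7 rad/s.
Step 2 — Component impedances:
  R: Z = R = 330 Ω
  L: Z = jωL = j·441.7·0.002 = 0 + j0.8834 Ω
Step 3 — Series combination: Z_total = R + L = 330 + j0.8834 Ω = 330∠0.2° Ω.

Z = 330 + j0.8834 Ω = 330∠0.2° Ω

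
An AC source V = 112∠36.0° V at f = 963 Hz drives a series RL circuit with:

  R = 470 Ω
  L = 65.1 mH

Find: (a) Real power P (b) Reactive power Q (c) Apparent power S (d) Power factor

Step 1 — Angular frequency: ω = 2π·f = 2π·963 = 6051 rad/s.
Step 2 — Component impedances:
  R: Z = R = 470 Ω
  L: Z = jωL = j·6051·0.0651 = 0 + j393.9 Ω
Step 3 — Series combination: Z_total = R + L = 470 + j393.9 Ω = 613.2∠40.0° Ω.
Step 4 — Source phasor: V = 112∠36.0° V = 90.61 + j65.83 V.
Step 5 — Current: I = V / Z = 0.1822 - j0.01263 A = 0.1826∠-4.0° A.
Step 6 — Complex power: S = V·I* = 15.68 + j13.14 VA.
Step 7 — Real power: P = Re(S) = 15.68 W.
Step 8 — Reactive power: Q = Im(S) = 13.14 VAR.
Step 9 — Apparent power: |S| = 20.46 VA.
Step 10 — Power factor: PF = P/|S| = 0.7664 (lagging).

(a) P = 15.68 W  (b) Q = 13.14 VAR  (c) S = 20.46 VA  (d) PF = 0.7664 (lagging)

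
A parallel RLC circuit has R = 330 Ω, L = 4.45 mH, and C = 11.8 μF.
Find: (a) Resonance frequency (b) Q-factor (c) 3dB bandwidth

Step 1 — Resonance: ω₀ = 1/√(LC) = 1/√(0.00445·1.18e-05) = 4364 rad/s.
Step 2 — f₀ = ω₀/(2π) = 694.5 Hz.
Step 3 — Parallel Q: Q = R/(ω₀L) = 330/(4364·0.00445) = 16.99.
Step 4 — Bandwidth: Δω = ω₀/Q = 256.8 rad/s; BW = Δω/(2π) = 40.87 Hz.

(a) f₀ = 694.5 Hz  (b) Q = 16.99  (c) BW = 40.87 Hz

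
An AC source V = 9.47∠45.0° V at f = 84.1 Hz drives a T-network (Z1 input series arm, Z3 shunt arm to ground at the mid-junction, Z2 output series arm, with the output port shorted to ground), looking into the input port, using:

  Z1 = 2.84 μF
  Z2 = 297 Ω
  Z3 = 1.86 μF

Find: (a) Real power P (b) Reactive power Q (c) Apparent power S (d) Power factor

Step 1 — Angular frequency: ω = 2π·f = 2π·84.1 = 528.4 rad/s.
Step 2 — Component impedances:
  Z1: Z = 1/(jωC) = -j/(ω·C) = 0 - j666.4 Ω
  Z2: Z = R = 297 Ω
  Z3: Z = 1/(jωC) = -j/(ω·C) = 0 - j1017 Ω
Step 3 — With the output port shorted to ground, the output series arm Z2 runs from the junction to ground; the shunt arm Z3 also runs from the junction to ground. They appear in parallel: Z3 || Z2 = 273.7 - j79.89 Ω.
Step 4 — Series with input arm Z1: Z_in = Z1 + (Z3 || Z2) = 273.7 - j746.2 Ω = 794.8∠-69.9° Ω.
Step 5 — Source phasor: V = 9.47∠45.0° V = 6.696 + j6.696 V.
Step 6 — Current: I = V / Z = -0.005009 + j0.01081 A = 0.01191∠114.9° A.
Step 7 — Complex power: S = V·I* = 0.03885 - j0.1059 VA.
Step 8 — Real power: P = Re(S) = 0.03885 W.
Step 9 — Reactive power: Q = Im(S) = -0.1059 VAR.
Step 10 — Apparent power: |S| = 0.1128 VA.
Step 11 — Power factor: PF = P/|S| = 0.3443 (leading).

(a) P = 0.03885 W  (b) Q = -0.1059 VAR  (c) S = 0.1128 VA  (d) PF = 0.3443 (leading)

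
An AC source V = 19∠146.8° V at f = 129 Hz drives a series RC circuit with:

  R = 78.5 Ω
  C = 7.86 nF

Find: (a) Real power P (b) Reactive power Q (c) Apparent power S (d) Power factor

Step 1 — Angular frequency: ω = 2π·f = 2π·129 = 810.5 rad/s.
Step 2 — Component impedances:
  R: Z = R = 78.5 Ω
  C: Z = 1/(jωC) = -j/(ω·C) = 0 - j1.57e+05 Ω
Step 3 — Series combination: Z_total = R + C = 78.5 - j1.57e+05 Ω = 1.57e+05∠-90.0° Ω.
Step 4 — Source phasor: V = 19∠146.8° V = -15.9 + j10.4 V.
Step 5 — Current: I = V / Z = -6.633e-05 - j0.0001013 A = 0.000121∠-123.2° A.
Step 6 — Complex power: S = V·I* = 1.15e-06 - j0.0023 VA.
Step 7 — Real power: P = Re(S) = 1.15e-06 W.
Step 8 — Reactive power: Q = Im(S) = -0.0023 VAR.
Step 9 — Apparent power: |S| = 0.0023 VA.
Step 10 — Power factor: PF = P/|S| = 0.0005001 (leading).

(a) P = 1.15e-06 W  (b) Q = -0.0023 VAR  (c) S = 0.0023 VA  (d) PF = 0.0005001 (leading)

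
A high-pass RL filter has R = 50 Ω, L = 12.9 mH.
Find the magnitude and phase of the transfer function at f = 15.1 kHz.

Step 1 — Angular frequency: ω = 2π·1.51e+04 = 9.488e+04 rad/s.
Step 2 — Transfer function: H(jω) = jωL/(R + jωL).
Step 3 — Numerator jωL = j·1224; denominator R + jωL = 50 + j1224.
Step 4 — H = 0.9983 + j0.04078.
Step 5 — Magnitude: |H| = 0.9992 (-0.0 dB); phase: φ = 2.3°.

|H| = 0.9992 (-0.0 dB), φ = 2.3°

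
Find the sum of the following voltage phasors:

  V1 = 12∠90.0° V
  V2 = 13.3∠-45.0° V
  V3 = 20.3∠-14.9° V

Step 1 — Convert each phasor to rectangular form:
  V1 = 12·(cos(90.0°) + j·sin(90.0°)) = 0 + j12 V
  V2 = 13.3·(cos(-45.0°) + j·sin(-45.0°)) = 9.405 - j9.405 V
  V3 = 20.3·(cos(-14.9°) + j·sin(-14.9°)) = 19.62 - j5.22 V
Step 2 — Sum components: V_total = 29.02 - j2.624 V.
Step 3 — Convert to polar: |V_total| = 29.14 V, ∠V_total = -5.2°.

V_total = 29.14∠-5.2° V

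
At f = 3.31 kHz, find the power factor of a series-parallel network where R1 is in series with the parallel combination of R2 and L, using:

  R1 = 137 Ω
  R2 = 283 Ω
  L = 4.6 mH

Step 1 — Angular frequency: ω = 2π·f = 2π·3310 = 2.08e+04 rad/s.
Step 2 — Component impedances:
  R1: Z = R = 137 Ω
  R2: Z = R = 283 Ω
  L: Z = jωL = j·2.08e+04·0.0046 = 0 + j95.67 Ω
Step 3 — Parallel branch: R2 || L = 1/(1/R2 + 1/L) = 29.02 + j85.86 Ω.
Step 4 — Series with R1: Z_total = R1 + (R2 || L) = 166 + j85.86 Ω = 186.9∠27.3° Ω.
Step 5 — Power factor: PF = cos(φ) = Re(Z)/|Z| = 166.024/186.91 = 0.8883.
Step 6 — Type: Im(Z) = 85.86 ⇒ lagging (phase φ = 27.3°).

PF = 0.8883 (lagging, φ = 27.3°)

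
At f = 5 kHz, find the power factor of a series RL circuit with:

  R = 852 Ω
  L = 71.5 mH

Step 1 — Angular frequency: ω = 2π·f = 2π·5000 = 3.142e+04 rad/s.
Step 2 — Component impedances:
  R: Z = R = 852 Ω
  L: Z = jωL = j·3.142e+04·0.0715 = 0 + j2246 Ω
Step 3 — Series combination: Z_total = R + L = 852 + j2246 Ω = 2402∠69.2° Ω.
Step 4 — Power factor: PF = cos(φ) = Re(Z)/|Z| = 852/2402.4 = 0.3546.
Step 5 — Type: Im(Z) = 2246 ⇒ lagging (phase φ = 69.2°).

PF = 0.3546 (lagging, φ = 69.2°)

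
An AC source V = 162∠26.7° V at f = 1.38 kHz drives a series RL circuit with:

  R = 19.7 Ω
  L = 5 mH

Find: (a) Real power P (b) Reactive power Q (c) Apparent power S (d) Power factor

Step 1 — Angular frequency: ω = 2π·f = 2π·1380 = 8671 rad/s.
Step 2 — Component impedances:
  R: Z = R = 19.7 Ω
  L: Z = jωL = j·8671·0.005 = 0 + j43.35 Ω
Step 3 — Series combination: Z_total = R + L = 19.7 + j43.35 Ω = 47.62∠65.6° Ω.
Step 4 — Source phasor: V = 162∠26.7° V = 144.7 + j72.79 V.
Step 5 — Current: I = V / Z = 2.649 - j2.135 A = 3.402∠-38.9° A.
Step 6 — Complex power: S = V·I* = 228 + j501.7 VA.
Step 7 — Real power: P = Re(S) = 228 W.
Step 8 — Reactive power: Q = Im(S) = 501.7 VAR.
Step 9 — Apparent power: |S| = 551.1 VA.
Step 10 — Power factor: PF = P/|S| = 0.4137 (lagging).

(a) P = 228 W  (b) Q = 501.7 VAR  (c) S = 551.1 VA  (d) PF = 0.4137 (lagging)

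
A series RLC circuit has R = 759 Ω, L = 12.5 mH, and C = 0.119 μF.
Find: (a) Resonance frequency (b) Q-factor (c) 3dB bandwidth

Step 1 — Resonance condition Im(Z)=0 gives ω₀ = 1/√(LC).
Step 2 — ω₀ = 1/√(0.0125·1.19e-07) = 2.593e+04 rad/s.
Step 3 — f₀ = ω₀/(2π) = 4127 Hz.
Step 4 — Series Q: Q = ω₀L/R = 2.593e+04·0.0125/759 = 0.427.
Step 5 — 3dB bandwidth: Δω = ω₀/Q = 6.072e+04 rad/s; BW = Δω/(2π) = 9664 Hz.

(a) f₀ = 4127 Hz  (b) Q = 0.427  (c) BW = 9664 Hz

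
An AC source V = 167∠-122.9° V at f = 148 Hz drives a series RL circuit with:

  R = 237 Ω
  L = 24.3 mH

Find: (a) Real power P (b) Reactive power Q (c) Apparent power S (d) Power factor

Step 1 — Angular frequency: ω = 2π·f = 2π·148 = 929.9 rad/s.
Step 2 — Component impedances:
  R: Z = R = 237 Ω
  L: Z = jωL = j·929.9·0.0243 = 0 + j22.6 Ω
Step 3 — Series combination: Z_total = R + L = 237 + j22.6 Ω = 238.1∠5.4° Ω.
Step 4 — Source phasor: V = 167∠-122.9° V = -90.71 - j140.2 V.
Step 5 — Current: I = V / Z = -0.4352 - j0.5501 A = 0.7015∠-128.3° A.
Step 6 — Complex power: S = V·I* = 116.6 + j11.12 VA.
Step 7 — Real power: P = Re(S) = 116.6 W.
Step 8 — Reactive power: Q = Im(S) = 11.12 VAR.
Step 9 — Apparent power: |S| = 117.1 VA.
Step 10 — Power factor: PF = P/|S| = 0.9955 (lagging).

(a) P = 116.6 W  (b) Q = 11.12 VAR  (c) S = 117.1 VA  (d) PF = 0.9955 (lagging)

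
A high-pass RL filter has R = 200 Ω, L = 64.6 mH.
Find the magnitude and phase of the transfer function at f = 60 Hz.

Step 1 — Angular frequency: ω = 2π·60 = 377 rad/s.
Step 2 — Transfer function: H(jω) = jωL/(R + jωL).
Step 3 — Numerator jωL = j·24.35; denominator R + jωL = 200 + j24.35.
Step 4 — H = 0.01461 + j0.12.
Step 5 — Magnitude: |H| = 0.1209 (-18.4 dB); phase: φ = 83.1°.

|H| = 0.1209 (-18.4 dB), φ = 83.1°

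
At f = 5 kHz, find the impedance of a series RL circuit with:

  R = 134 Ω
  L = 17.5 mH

Step 1 — Angular frequency: ω = 2π·f = 2π·5000 = 3.142e+04 rad/s.
Step 2 — Component impedances:
  R: Z = R = 134 Ω
  L: Z = jωL = j·3.142e+04·0.0175 = 0 + j549.8 Ω
Step 3 — Series combination: Z_total = R + L = 134 + j549.8 Ω = 565.9∠76.3° Ω.

Z = 134 + j549.8 Ω = 565.9∠76.3° Ω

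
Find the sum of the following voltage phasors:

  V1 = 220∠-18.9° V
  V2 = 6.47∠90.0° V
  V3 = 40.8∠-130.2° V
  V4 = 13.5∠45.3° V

Step 1 — Convert each phasor to rectangular form:
  V1 = 220·(cos(-18.9°) + j·sin(-18.9°)) = 208.1 - j71.26 V
  V2 = 6.47·(cos(90.0°) + j·sin(90.0°)) = 0 + j6.47 V
  V3 = 40.8·(cos(-130.2°) + j·sin(-130.2°)) = -26.33 - j31.16 V
  V4 = 13.5·(cos(45.3°) + j·sin(45.3°)) = 9.496 + j9.596 V
Step 2 — Sum components: V_total = 191.3 - j86.36 V.
Step 3 — Convert to polar: |V_total| = 209.9 V, ∠V_total = -24.3°.

V_total = 209.9∠-24.3° V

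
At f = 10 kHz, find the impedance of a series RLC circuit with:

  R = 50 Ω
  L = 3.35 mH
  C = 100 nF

Step 1 — Angular frequency: ω = 2π·f = 2π·1e+04 = 6.283e+04 rad/s.
Step 2 — Component impedances:
  R: Z = R = 50 Ω
  L: Z = jωL = j·6.283e+04·0.00335 = 0 + j210.5 Ω
  C: Z = 1/(jωC) = -j/(ω·C) = 0 - j159.2 Ω
Step 3 — Series combination: Z_total = R + L + C = 50 + j51.33 Ω = 71.66∠45.8° Ω.

Z = 50 + j51.33 Ω = 71.66∠45.8° Ω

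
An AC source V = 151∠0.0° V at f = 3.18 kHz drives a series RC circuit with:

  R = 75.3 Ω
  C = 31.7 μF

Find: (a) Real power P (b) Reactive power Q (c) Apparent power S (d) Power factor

Step 1 — Angular frequency: ω = 2π·f = 2π·3180 = 1.998e+04 rad/s.
Step 2 — Component impedances:
  R: Z = R = 75.3 Ω
  C: Z = 1/(jωC) = -j/(ω·C) = 0 - j1.579 Ω
Step 3 — Series combination: Z_total = R + C = 75.3 - j1.579 Ω = 75.32∠-1.2° Ω.
Step 4 — Source phasor: V = 151∠0.0° V = 151 V.
Step 5 — Current: I = V / Z = 2.004 + j0.04203 A = 2.005∠1.2° A.
Step 6 — Complex power: S = V·I* = 302.7 - j6.346 VA.
Step 7 — Real power: P = Re(S) = 302.7 W.
Step 8 — Reactive power: Q = Im(S) = -6.346 VAR.
Step 9 — Apparent power: |S| = 302.7 VA.
Step 10 — Power factor: PF = P/|S| = 0.9998 (leading).

(a) P = 302.7 W  (b) Q = -6.346 VAR  (c) S = 302.7 VA  (d) PF = 0.9998 (leading)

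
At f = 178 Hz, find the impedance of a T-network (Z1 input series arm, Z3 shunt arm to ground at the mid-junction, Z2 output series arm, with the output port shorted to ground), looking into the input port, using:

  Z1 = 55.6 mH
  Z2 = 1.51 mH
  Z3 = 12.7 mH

Step 1 — Angular frequency: ω = 2π·f = 2π·178 = 1118 rad/s.
Step 2 — Component impedances:
  Z1: Z = jωL = j·1118·0.0556 = 0 + j62.18 Ω
  Z2: Z = jωL = j·1118·0.00151 = 0 + j1.689 Ω
  Z3: Z = jωL = j·1118·0.0127 = 0 + j14.2 Ω
Step 3 — With the output port shorted to ground, the output series arm Z2 runs from the junction to ground; the shunt arm Z3 also runs from the junction to ground. They appear in parallel: Z3 || Z2 = 0 + j1.509 Ω.
Step 4 — Series with input arm Z1: Z_in = Z1 + (Z3 || Z2) = 0 + j63.69 Ω = 63.69∠90.0° Ω.

Z = 0 + j63.69 Ω = 63.69∠90.0° Ω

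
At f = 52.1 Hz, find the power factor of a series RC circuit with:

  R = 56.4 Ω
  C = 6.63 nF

Step 1 — Angular frequency: ω = 2π·f = 2π·52.1 = 327.4 rad/s.
Step 2 — Component impedances:
  R: Z = R = 56.4 Ω
  C: Z = 1/(jωC) = -j/(ω·C) = 0 - j4.608e+05 Ω
Step 3 — Series combination: Z_total = R + C = 56.4 - j4.608e+05 Ω = 4.608e+05∠-90.0° Ω.
Step 4 — Power factor: PF = cos(φ) = Re(Z)/|Z| = 56.4/4.608e+05 = 0.0001224.
Step 5 — Type: Im(Z) = -4.608e+05 ⇒ leading (phase φ = -90.0°).

PF = 0.0001224 (leading, φ = -90.0°)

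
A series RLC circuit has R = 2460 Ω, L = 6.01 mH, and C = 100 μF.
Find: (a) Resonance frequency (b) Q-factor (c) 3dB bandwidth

Step 1 — Resonance: ω₀ = 1/√(LC) = 1/√(0.00601·0.0001) = 1290 rad/s.
Step 2 — f₀ = ω₀/(2π) = 205.3 Hz.
Step 3 — Series Q: Q = ω₀L/R = 1290·0.00601/2460 = 0.003151.
Step 4 — Bandwidth: Δω = ω₀/Q = 4.093e+05 rad/s; BW = Δω/(2π) = 6.514e+04 Hz.

(a) f₀ = 205.3 Hz  (b) Q = 0.003151  (c) BW = 6.514e+04 Hz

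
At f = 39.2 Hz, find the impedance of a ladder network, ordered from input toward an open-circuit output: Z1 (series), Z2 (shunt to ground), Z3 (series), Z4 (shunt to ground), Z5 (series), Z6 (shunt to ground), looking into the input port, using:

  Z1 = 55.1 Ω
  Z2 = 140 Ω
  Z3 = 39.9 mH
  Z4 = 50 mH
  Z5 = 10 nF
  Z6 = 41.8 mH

Step 1 — Angular frequency: ω = 2π·f = 2π·39.2 = 246.3 rad/s.
Step 2 — Component impedances:
  Z1: Z = R = 55.1 Ω
  Z2: Z = R = 140 Ω
  Z3: Z = jωL = j·246.3·0.0399 = 0 + j9.827 Ω
  Z4: Z = jωL = j·246.3·0.05 = 0 + j12.32 Ω
  Z5: Z = 1/(jωC) = -j/(ω·C) = 0 - j4.06e+05 Ω
  Z6: Z = jωL = j·246.3·0.0418 = 0 + j10.3 Ω
Step 3 — Ladder network (open output): work backward from the far end, alternating series and parallel combinations. Z_in = 58.52 + j21.6 Ω = 62.38∠20.3° Ω.

Z = 58.52 + j21.6 Ω = 62.38∠20.3° Ω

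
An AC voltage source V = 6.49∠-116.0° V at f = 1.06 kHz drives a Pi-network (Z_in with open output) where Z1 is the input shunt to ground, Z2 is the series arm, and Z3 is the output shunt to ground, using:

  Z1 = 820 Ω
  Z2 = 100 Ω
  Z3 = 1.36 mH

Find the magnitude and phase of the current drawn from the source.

Step 1 — Angular frequency: ω = 2π·f = 2π·1060 = 6660 rad/s.
Step 2 — Component impedances:
  Z1: Z = R = 820 Ω
  Z2: Z = R = 100 Ω
  Z3: Z = jωL = j·6660·0.00136 = 0 + j9.058 Ω
Step 3 — With open output, the series arm Z2 and the output shunt Z3 appear in series to ground: Z2 + Z3 = 100 + j9.058 Ω.
Step 4 — Parallel with input shunt Z1: Z_in = Z1 || (Z2 + Z3) = 89.2 + j7.195 Ω = 89.49∠4.6° Ω.
Step 5 — Source phasor: V = 6.49∠-116.0° V = -2.845 - j5.833 V.
Step 6 — Ohm's law: I = V / Z_total = (-2.845 - j5.833) / (89.2 + j7.195) = -0.03693 - j0.06241 A.
Step 7 — Convert to polar: |I| = 0.07252 A, ∠I = -120.6°.

I = 0.07252∠-120.6° A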